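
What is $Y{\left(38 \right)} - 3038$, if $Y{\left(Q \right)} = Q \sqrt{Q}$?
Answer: $-3038 + 38 \sqrt{38} \approx -2803.8$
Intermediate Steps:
$Y{\left(Q \right)} = Q^{\frac{3}{2}}$
$Y{\left(38 \right)} - 3038 = 38^{\frac{3}{2}} - 3038 = 38 \sqrt{38} - 3038 = -3038 + 38 \sqrt{38}$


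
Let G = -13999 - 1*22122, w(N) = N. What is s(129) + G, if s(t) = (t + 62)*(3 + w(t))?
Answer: -10909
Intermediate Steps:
G = -36121 (G = -13999 - 22122 = -36121)
s(t) = (3 + t)*(62 + t) (s(t) = (t + 62)*(3 + t) = (62 + t)*(3 + t) = (3 + t)*(62 + t))
s(129) + G = (186 + 129**2 + 65*129) - 36121 = (186 + 16641 + 8385) - 36121 = 25212 - 36121 = -10909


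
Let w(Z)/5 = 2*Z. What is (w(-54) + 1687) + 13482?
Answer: 14629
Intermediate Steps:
w(Z) = 10*Z (w(Z) = 5*(2*Z) = 10*Z)
(w(-54) + 1687) + 13482 = (10*(-54) + 1687) + 13482 = (-540 + 1687) + 13482 = 1147 + 13482 = 14629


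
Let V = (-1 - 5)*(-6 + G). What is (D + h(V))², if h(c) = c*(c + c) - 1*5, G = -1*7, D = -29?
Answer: 147233956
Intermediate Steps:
G = -7
V = 78 (V = (-1 - 5)*(-6 - 7) = -6*(-13) = 78)
h(c) = -5 + 2*c² (h(c) = c*(2*c) - 5 = 2*c² - 5 = -5 + 2*c²)
(D + h(V))² = (-29 + (-5 + 2*78²))² = (-29 + (-5 + 2*6084))² = (-29 + (-5 + 12168))² = (-29 + 12163)² = 12134² = 147233956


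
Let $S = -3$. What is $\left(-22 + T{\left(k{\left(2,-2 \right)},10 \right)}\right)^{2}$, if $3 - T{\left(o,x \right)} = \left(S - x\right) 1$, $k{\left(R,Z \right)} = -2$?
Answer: $36$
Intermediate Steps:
$T{\left(o,x \right)} = 6 + x$ ($T{\left(o,x \right)} = 3 - \left(-3 - x\right) 1 = 3 - \left(-3 - x\right) = 3 + \left(3 + x\right) = 6 + x$)
$\left(-22 + T{\left(k{\left(2,-2 \right)},10 \right)}\right)^{2} = \left(-22 + \left(6 + 10\right)\right)^{2} = \left(-22 + 16\right)^{2} = \left(-6\right)^{2} = 36$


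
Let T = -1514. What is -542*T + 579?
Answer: 821167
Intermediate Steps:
-542*T + 579 = -542*(-1514) + 579 = 820588 + 579 = 821167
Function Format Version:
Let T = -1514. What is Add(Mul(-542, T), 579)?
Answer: 821167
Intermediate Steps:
Add(Mul(-542, T), 579) = Add(Mul(-542, -1514), 579) = Add(820588, 579) = 821167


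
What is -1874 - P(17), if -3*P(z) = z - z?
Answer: -1874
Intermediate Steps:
P(z) = 0 (P(z) = -(z - z)/3 = -⅓*0 = 0)
-1874 - P(17) = -1874 - 1*0 = -1874 + 0 = -1874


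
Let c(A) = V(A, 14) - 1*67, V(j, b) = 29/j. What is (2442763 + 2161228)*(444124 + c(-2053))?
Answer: 4197223754327072/2053 ≈ 2.0444e+12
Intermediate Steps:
c(A) = -67 + 29/A (c(A) = 29/A - 1*67 = 29/A - 67 = -67 + 29/A)
(2442763 + 2161228)*(444124 + c(-2053)) = (2442763 + 2161228)*(444124 + (-67 + 29/(-2053))) = 4603991*(444124 + (-67 + 29*(-1/2053))) = 4603991*(444124 + (-67 - 29/2053)) = 4603991*(444124 - 137580/2053) = 4603991*(911648992/2053) = 4197223754327072/2053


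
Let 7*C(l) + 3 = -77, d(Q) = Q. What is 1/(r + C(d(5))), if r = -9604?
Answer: -7/67308 ≈ -0.00010400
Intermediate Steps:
C(l) = -80/7 (C(l) = -3/7 + (⅐)*(-77) = -3/7 - 11 = -80/7)
1/(r + C(d(5))) = 1/(-9604 - 80/7) = 1/(-67308/7) = -7/67308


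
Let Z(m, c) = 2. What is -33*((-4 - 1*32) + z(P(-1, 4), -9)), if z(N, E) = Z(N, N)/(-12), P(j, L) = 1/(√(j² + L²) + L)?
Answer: 2387/2 ≈ 1193.5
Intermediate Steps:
P(j, L) = 1/(L + √(L² + j²)) (P(j, L) = 1/(√(L² + j²) + L) = 1/(L + √(L² + j²)))
z(N, E) = -⅙ (z(N, E) = 2/(-12) = 2*(-1/12) = -⅙)
-33*((-4 - 1*32) + z(P(-1, 4), -9)) = -33*((-4 - 1*32) - ⅙) = -33*((-4 - 32) - ⅙) = -33*(-36 - ⅙) = -33*(-217/6) = 2387/2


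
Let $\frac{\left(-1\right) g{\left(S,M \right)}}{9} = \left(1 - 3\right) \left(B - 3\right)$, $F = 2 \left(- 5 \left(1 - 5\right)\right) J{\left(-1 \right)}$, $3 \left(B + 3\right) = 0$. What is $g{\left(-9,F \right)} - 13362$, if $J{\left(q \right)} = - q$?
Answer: $-13470$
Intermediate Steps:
$B = -3$ ($B = -3 + \frac{1}{3} \cdot 0 = -3 + 0 = -3$)
$F = 40$ ($F = 2 \left(- 5 \left(1 - 5\right)\right) \left(\left(-1\right) \left(-1\right)\right) = 2 \left(\left(-5\right) \left(-4\right)\right) 1 = 2 \cdot 20 \cdot 1 = 40 \cdot 1 = 40$)
$g{\left(S,M \right)} = -108$ ($g{\left(S,M \right)} = - 9 \left(1 - 3\right) \left(-3 - 3\right) = - 9 \left(\left(-2\right) \left(-6\right)\right) = \left(-9\right) 12 = -108$)
$g{\left(-9,F \right)} - 13362 = -108 - 13362 = -13470$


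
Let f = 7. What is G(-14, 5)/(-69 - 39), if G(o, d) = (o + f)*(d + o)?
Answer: -7/12 ≈ -0.58333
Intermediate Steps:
G(o, d) = (7 + o)*(d + o) (G(o, d) = (o + 7)*(d + o) = (7 + o)*(d + o))
G(-14, 5)/(-69 - 39) = ((-14)² + 7*5 + 7*(-14) + 5*(-14))/(-69 - 39) = (196 + 35 - 98 - 70)/(-108) = 63*(-1/108) = -7/12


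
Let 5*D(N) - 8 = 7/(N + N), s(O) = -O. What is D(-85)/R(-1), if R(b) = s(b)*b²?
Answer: 1353/850 ≈ 1.5918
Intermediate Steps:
D(N) = 8/5 + 7/(10*N) (D(N) = 8/5 + (7/(N + N))/5 = 8/5 + (7/((2*N)))/5 = 8/5 + (7*(1/(2*N)))/5 = 8/5 + (7/(2*N))/5 = 8/5 + 7/(10*N))
R(b) = -b³ (R(b) = (-b)*b² = -b³)
D(-85)/R(-1) = ((⅒)*(7 + 16*(-85))/(-85))/((-1*(-1)³)) = ((⅒)*(-1/85)*(7 - 1360))/((-1*(-1))) = ((⅒)*(-1/85)*(-1353))/1 = (1353/850)*1 = 1353/850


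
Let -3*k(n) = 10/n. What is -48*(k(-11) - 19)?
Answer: 9872/11 ≈ 897.45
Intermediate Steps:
k(n) = -10/(3*n)
-48*(k(-11) - 19) = -48*(-10/3/(-11) - 19) = -48*(-10/3*(-1/11) - 19) = -48*(10/33 - 19) = -48*(-617/33) = 9872/11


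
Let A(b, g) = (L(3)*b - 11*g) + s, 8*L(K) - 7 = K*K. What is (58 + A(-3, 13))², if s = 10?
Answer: 6561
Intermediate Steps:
L(K) = 7/8 + K²/8 (L(K) = 7/8 + (K*K)/8 = 7/8 + K²/8)
A(b, g) = 10 - 11*g + 2*b (A(b, g) = ((7/8 + (⅛)*3²)*b - 11*g) + 10 = ((7/8 + (⅛)*9)*b - 11*g) + 10 = ((7/8 + 9/8)*b - 11*g) + 10 = (2*b - 11*g) + 10 = (-11*g + 2*b) + 10 = 10 - 11*g + 2*b)
(58 + A(-3, 13))² = (58 + (10 - 11*13 + 2*(-3)))² = (58 + (10 - 143 - 6))² = (58 - 139)² = (-81)² = 6561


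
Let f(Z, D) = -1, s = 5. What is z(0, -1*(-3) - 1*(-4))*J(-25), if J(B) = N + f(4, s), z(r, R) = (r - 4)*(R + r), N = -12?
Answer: 364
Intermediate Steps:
z(r, R) = (-4 + r)*(R + r)
J(B) = -13 (J(B) = -12 - 1 = -13)
z(0, -1*(-3) - 1*(-4))*J(-25) = (0² - 4*(-1*(-3) - 1*(-4)) - 4*0 + (-1*(-3) - 1*(-4))*0)*(-13) = (0 - 4*(3 + 4) + 0 + (3 + 4)*0)*(-13) = (0 - 4*7 + 0 + 7*0)*(-13) = (0 - 28 + 0 + 0)*(-13) = -28*(-13) = 364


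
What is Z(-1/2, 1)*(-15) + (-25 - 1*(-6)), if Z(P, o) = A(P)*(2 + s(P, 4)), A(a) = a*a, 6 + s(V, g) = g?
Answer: -19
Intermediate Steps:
s(V, g) = -6 + g
A(a) = a**2
Z(P, o) = 0 (Z(P, o) = P**2*(2 + (-6 + 4)) = P**2*(2 - 2) = P**2*0 = 0)
Z(-1/2, 1)*(-15) + (-25 - 1*(-6)) = 0*(-15) + (-25 - 1*(-6)) = 0 + (-25 + 6) = 0 - 19 = -19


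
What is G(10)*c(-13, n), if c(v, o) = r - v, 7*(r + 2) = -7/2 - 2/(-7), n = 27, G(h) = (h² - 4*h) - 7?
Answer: 54749/98 ≈ 558.66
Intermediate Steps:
G(h) = -7 + h² - 4*h
r = -241/98 (r = -2 + (-7/2 - 2/(-7))/7 = -2 + (-7*½ - 2*(-⅐))/7 = -2 + (-7/2 + 2/7)/7 = -2 + (⅐)*(-45/14) = -2 - 45/98 = -241/98 ≈ -2.4592)
c(v, o) = -241/98 - v
G(10)*c(-13, n) = (-7 + 10² - 4*10)*(-241/98 - 1*(-13)) = (-7 + 100 - 40)*(-241/98 + 13) = 53*(1033/98) = 54749/98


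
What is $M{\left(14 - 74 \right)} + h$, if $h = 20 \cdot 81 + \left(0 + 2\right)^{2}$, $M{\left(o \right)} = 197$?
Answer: $1821$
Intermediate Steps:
$h = 1624$ ($h = 1620 + 2^{2} = 1620 + 4 = 1624$)
$M{\left(14 - 74 \right)} + h = 197 + 1624 = 1821$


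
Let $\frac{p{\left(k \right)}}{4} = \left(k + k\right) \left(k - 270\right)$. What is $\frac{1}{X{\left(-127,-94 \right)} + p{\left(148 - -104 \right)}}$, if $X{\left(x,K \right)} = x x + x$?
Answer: $- \frac{1}{20286} \approx -4.9295 \cdot 10^{-5}$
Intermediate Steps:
$p{\left(k \right)} = 8 k \left(-270 + k\right)$ ($p{\left(k \right)} = 4 \left(k + k\right) \left(k - 270\right) = 4 \cdot 2 k \left(-270 + k\right) = 8 k \left(-270 + k\right)$)
$X{\left(x,K \right)} = x + x^{2}$ ($X{\left(x,K \right)} = x^{2} + x = x + x^{2}$)
$\frac{1}{X{\left(-127,-94 \right)} + p{\left(148 - -104 \right)}} = \frac{1}{- 127 \left(1 - 127\right) + 8 \left(148 - -104\right) \left(-270 + \left(148 - -104\right)\right)} = \frac{1}{\left(-127\right) \left(-126\right) + 8 \left(148 + 104\right) \left(-270 + \left(148 + 104\right)\right)} = \frac{1}{16002 + 8 \cdot 252 \left(-270 + 252\right)} = \frac{1}{16002 + 8 \cdot 252 \left(-18\right)} = \frac{1}{16002 - 36288} = \frac{1}{-20286} = - \frac{1}{20286}$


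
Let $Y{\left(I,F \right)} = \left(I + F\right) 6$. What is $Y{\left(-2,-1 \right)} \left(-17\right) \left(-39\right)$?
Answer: $-11934$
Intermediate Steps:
$Y{\left(I,F \right)} = 6 F + 6 I$ ($Y{\left(I,F \right)} = \left(F + I\right) 6 = 6 F + 6 I$)
$Y{\left(-2,-1 \right)} \left(-17\right) \left(-39\right) = \left(6 \left(-1\right) + 6 \left(-2\right)\right) \left(-17\right) \left(-39\right) = \left(-6 - 12\right) \left(-17\right) \left(-39\right) = \left(-18\right) \left(-17\right) \left(-39\right) = 306 \left(-39\right) = -11934$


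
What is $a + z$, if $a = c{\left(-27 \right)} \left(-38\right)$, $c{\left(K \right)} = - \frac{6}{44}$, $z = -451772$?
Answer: $- \frac{4969435}{11} \approx -4.5177 \cdot 10^{5}$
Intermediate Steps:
$c{\left(K \right)} = - \frac{3}{22}$ ($c{\left(K \right)} = \left(-6\right) \frac{1}{44} = - \frac{3}{22}$)
$a = \frac{57}{11}$ ($a = \left(- \frac{3}{22}\right) \left(-38\right) = \frac{57}{11} \approx 5.1818$)
$a + z = \frac{57}{11} - 451772 = - \frac{4969435}{11}$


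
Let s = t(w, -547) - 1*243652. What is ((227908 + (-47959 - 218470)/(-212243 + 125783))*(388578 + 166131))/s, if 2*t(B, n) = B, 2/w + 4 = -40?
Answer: -3643549136530427/7022051295 ≈ -5.1887e+5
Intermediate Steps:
w = -1/22 (w = 2/(-4 - 40) = 2/(-44) = 2*(-1/44) = -1/22 ≈ -0.045455)
t(B, n) = B/2
s = -10720689/44 (s = (1/2)*(-1/22) - 1*243652 = -1/44 - 243652 = -10720689/44 ≈ -2.4365e+5)
((227908 + (-47959 - 218470)/(-212243 + 125783))*(388578 + 166131))/s = ((227908 + (-47959 - 218470)/(-212243 + 125783))*(388578 + 166131))/(-10720689/44) = ((227908 - 266429/(-86460))*554709)*(-44/10720689) = ((227908 - 266429*(-1/86460))*554709)*(-44/10720689) = ((227908 + 266429/86460)*554709)*(-44/10720689) = ((19705192109/86460)*554709)*(-44/10720689) = (3643549136530427/28820)*(-44/10720689) = -3643549136530427/7022051295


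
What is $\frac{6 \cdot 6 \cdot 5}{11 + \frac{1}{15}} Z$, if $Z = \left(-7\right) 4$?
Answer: $- \frac{37800}{83} \approx -455.42$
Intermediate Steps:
$Z = -28$
$\frac{6 \cdot 6 \cdot 5}{11 + \frac{1}{15}} Z = \frac{6 \cdot 6 \cdot 5}{11 + \frac{1}{15}} \left(-28\right) = \frac{6 \cdot 30}{11 + \frac{1}{15}} \left(-28\right) = \frac{180}{\frac{166}{15}} \left(-28\right) = 180 \cdot \frac{15}{166} \left(-28\right) = \frac{1350}{83} \left(-28\right) = - \frac{37800}{83}$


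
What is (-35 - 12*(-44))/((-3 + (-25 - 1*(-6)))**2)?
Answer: 493/484 ≈ 1.0186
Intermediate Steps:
(-35 - 12*(-44))/((-3 + (-25 - 1*(-6)))**2) = (-35 + 528)/((-3 + (-25 + 6))**2) = 493/((-3 - 19)**2) = 493/((-22)**2) = 493/484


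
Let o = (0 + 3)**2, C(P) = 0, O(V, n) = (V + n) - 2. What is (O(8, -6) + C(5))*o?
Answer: 0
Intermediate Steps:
O(V, n) = -2 + V + n
o = 9 (o = 3**2 = 9)
(O(8, -6) + C(5))*o = ((-2 + 8 - 6) + 0)*9 = (0 + 0)*9 = 0*9 = 0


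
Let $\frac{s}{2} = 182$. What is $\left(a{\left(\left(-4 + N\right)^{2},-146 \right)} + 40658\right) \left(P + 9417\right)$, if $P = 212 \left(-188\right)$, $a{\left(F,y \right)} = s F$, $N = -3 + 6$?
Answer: $-1248668658$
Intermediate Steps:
$s = 364$ ($s = 2 \cdot 182 = 364$)
$N = 3$
$a{\left(F,y \right)} = 364 F$
$P = -39856$
$\left(a{\left(\left(-4 + N\right)^{2},-146 \right)} + 40658\right) \left(P + 9417\right) = \left(364 \left(-4 + 3\right)^{2} + 40658\right) \left(-39856 + 9417\right) = \left(364 \left(-1\right)^{2} + 40658\right) \left(-30439\right) = \left(364 \cdot 1 + 40658\right) \left(-30439\right) = \left(364 + 40658\right) \left(-30439\right) = 41022 \left(-30439\right) = -1248668658$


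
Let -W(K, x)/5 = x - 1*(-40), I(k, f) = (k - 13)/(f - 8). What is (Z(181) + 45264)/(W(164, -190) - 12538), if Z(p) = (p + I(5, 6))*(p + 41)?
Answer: -43167/5894 ≈ -7.3239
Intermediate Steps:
I(k, f) = (-13 + k)/(-8 + f)
W(K, x) = -200 - 5*x (W(K, x) = -5*(x - 1*(-40)) = -5*(x + 40) = -5*(40 + x) = -200 - 5*x)
Z(p) = (4 + p)*(41 + p) (Z(p) = (p + (-13 + 5)/(-8 + 6))*(p + 41) = (p - 8/(-2))*(41 + p) = (p - ½*(-8))*(41 + p) = (p + 4)*(41 + p) = (4 + p)*(41 + p))
(Z(181) + 45264)/(W(164, -190) - 12538) = ((164 + 181² + 45*181) + 45264)/((-200 - 5*(-190)) - 12538) = ((164 + 32761 + 8145) + 45264)/((-200 + 950) - 12538) = (41070 + 45264)/(750 - 12538) = 86334/(-11788) = 86334*(-1/11788) = -43167/5894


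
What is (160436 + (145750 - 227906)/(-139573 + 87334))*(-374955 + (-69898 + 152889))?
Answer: -2446979001579040/52239 ≈ -4.6842e+10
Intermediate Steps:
(160436 + (145750 - 227906)/(-139573 + 87334))*(-374955 + (-69898 + 152889)) = (160436 - 82156/(-52239))*(-374955 + 82991) = (160436 - 82156*(-1/52239))*(-291964) = (160436 + 82156/52239)*(-291964) = (8381098360/52239)*(-291964) = -2446979001579040/52239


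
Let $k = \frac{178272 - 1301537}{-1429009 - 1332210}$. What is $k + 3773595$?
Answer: $\frac{10419723335570}{2761219} \approx 3.7736 \cdot 10^{6}$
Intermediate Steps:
$k = \frac{1123265}{2761219}$ ($k = - \frac{1123265}{-2761219} = \left(-1123265\right) \left(- \frac{1}{2761219}\right) = \frac{1123265}{2761219} \approx 0.4068$)
$k + 3773595 = \frac{1123265}{2761219} + 3773595 = \frac{10419723335570}{2761219}$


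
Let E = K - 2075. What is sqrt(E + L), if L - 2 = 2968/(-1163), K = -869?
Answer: I*sqrt(3982709782)/1163 ≈ 54.264*I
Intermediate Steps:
L = -642/1163 (L = 2 + 2968/(-1163) = 2 + 2968*(-1/1163) = 2 - 2968/1163 = -642/1163 ≈ -0.55202)
E = -2944 (E = -869 - 2075 = -2944)
sqrt(E + L) = sqrt(-2944 - 642/1163) = sqrt(-3424514/1163) = I*sqrt(3982709782)/1163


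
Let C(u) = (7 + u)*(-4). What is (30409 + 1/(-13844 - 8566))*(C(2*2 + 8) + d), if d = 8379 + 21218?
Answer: 20117548604969/22410 ≈ 8.9770e+8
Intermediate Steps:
d = 29597
C(u) = -28 - 4*u
(30409 + 1/(-13844 - 8566))*(C(2*2 + 8) + d) = (30409 + 1/(-13844 - 8566))*((-28 - 4*(2*2 + 8)) + 29597) = (30409 + 1/(-22410))*((-28 - 4*(4 + 8)) + 29597) = (30409 - 1/22410)*((-28 - 4*12) + 29597) = 681465689*((-28 - 48) + 29597)/22410 = 681465689*(-76 + 29597)/22410 = (681465689/22410)*29521 = 20117548604969/22410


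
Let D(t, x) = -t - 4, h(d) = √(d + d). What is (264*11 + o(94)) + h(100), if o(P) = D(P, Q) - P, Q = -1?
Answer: 2712 + 10*√2 ≈ 2726.1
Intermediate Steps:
h(d) = √2*√d (h(d) = √(2*d) = √2*√d)
D(t, x) = -4 - t
o(P) = -4 - 2*P (o(P) = (-4 - P) - P = -4 - 2*P)
(264*11 + o(94)) + h(100) = (264*11 + (-4 - 2*94)) + √2*√100 = (2904 + (-4 - 188)) + √2*10 = (2904 - 192) + 10*√2 = 2712 + 10*√2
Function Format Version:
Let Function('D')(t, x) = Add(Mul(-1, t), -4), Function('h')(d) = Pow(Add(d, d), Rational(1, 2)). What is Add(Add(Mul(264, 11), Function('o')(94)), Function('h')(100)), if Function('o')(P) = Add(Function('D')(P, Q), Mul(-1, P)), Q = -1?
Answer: Add(2712, Mul(10, Pow(2, Rational(1, 2)))) ≈ 2726.1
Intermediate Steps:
Function('h')(d) = Mul(Pow(2, Rational(1, 2)), Pow(d, Rational(1, 2))) (Function('h')(d) = Pow(Mul(2, d), Rational(1, 2)) = Mul(Pow(2, Rational(1, 2)), Pow(d, Rational(1, 2))))
Function('D')(t, x) = Add(-4, Mul(-1, t))
Function('o')(P) = Add(-4, Mul(-2, P)) (Function('o')(P) = Add(Add(-4, Mul(-1, P)), Mul(-1, P)) = Add(-4, Mul(-2, P)))
Add(Add(Mul(264, 11), Function('o')(94)), Function('h')(100)) = Add(Add(Mul(264, 11), Add(-4, Mul(-2, 94))), Mul(Pow(2, Rational(1, 2)), Pow(100, Rational(1, 2)))) = Add(Add(2904, Add(-4, -188)), Mul(Pow(2, Rational(1, 2)), 10)) = Add(Add(2904, -192), Mul(10, Pow(2, Rational(1, 2)))) = Add(2712, Mul(10, Pow(2, Rational(1, 2))))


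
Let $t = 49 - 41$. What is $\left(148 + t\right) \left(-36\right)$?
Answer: $-5616$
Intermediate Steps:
$t = 8$
$\left(148 + t\right) \left(-36\right) = \left(148 + 8\right) \left(-36\right) = 156 \left(-36\right) = -5616$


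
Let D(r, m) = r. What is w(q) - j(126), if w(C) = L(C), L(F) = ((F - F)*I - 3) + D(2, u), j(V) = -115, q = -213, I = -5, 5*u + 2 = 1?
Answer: 114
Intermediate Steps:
u = -⅕ (u = -⅖ + (⅕)*1 = -⅖ + ⅕ = -⅕ ≈ -0.20000)
L(F) = -1 (L(F) = ((F - F)*(-5) - 3) + 2 = (0*(-5) - 3) + 2 = (0 - 3) + 2 = -3 + 2 = -1)
w(C) = -1
w(q) - j(126) = -1 - 1*(-115) = -1 + 115 = 114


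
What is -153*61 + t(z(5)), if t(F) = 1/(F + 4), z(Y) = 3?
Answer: -65330/7 ≈ -9332.9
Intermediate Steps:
t(F) = 1/(4 + F)
-153*61 + t(z(5)) = -153*61 + 1/(4 + 3) = -9333 + 1/7 = -65330/7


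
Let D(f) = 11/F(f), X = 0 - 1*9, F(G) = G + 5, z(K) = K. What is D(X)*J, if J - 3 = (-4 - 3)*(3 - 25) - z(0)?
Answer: -1727/4 ≈ -431.75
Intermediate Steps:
F(G) = 5 + G
X = -9 (X = 0 - 9 = -9)
D(f) = 11/(5 + f)
J = 157 (J = 3 + ((-4 - 3)*(3 - 25) - 1*0) = 3 + (-7*(-22) + 0) = 3 + (154 + 0) = 3 + 154 = 157)
D(X)*J = (11/(5 - 9))*157 = (11/(-4))*157 = (11*(-¼))*157 = -11/4*157 = -1727/4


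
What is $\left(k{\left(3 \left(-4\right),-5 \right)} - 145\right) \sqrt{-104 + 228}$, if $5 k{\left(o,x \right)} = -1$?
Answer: $- \frac{1452 \sqrt{31}}{5} \approx -1616.9$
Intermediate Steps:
$k{\left(o,x \right)} = - \frac{1}{5}$ ($k{\left(o,x \right)} = \frac{1}{5} \left(-1\right) = - \frac{1}{5}$)
$\left(k{\left(3 \left(-4\right),-5 \right)} - 145\right) \sqrt{-104 + 228} = \left(- \frac{1}{5} - 145\right) \sqrt{-104 + 228} = - \frac{726 \sqrt{124}}{5} = - \frac{726 \cdot 2 \sqrt{31}}{5} = - \frac{1452 \sqrt{31}}{5}$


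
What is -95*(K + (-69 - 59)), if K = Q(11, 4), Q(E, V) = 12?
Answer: 11020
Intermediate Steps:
K = 12
-95*(K + (-69 - 59)) = -95*(12 + (-69 - 59)) = -95*(12 - 128) = -95*(-116) = 11020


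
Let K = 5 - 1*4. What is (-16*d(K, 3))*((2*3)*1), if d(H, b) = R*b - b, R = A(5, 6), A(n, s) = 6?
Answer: -1440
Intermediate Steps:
R = 6
K = 1 (K = 5 - 4 = 1)
d(H, b) = 5*b (d(H, b) = 6*b - b = 5*b)
(-16*d(K, 3))*((2*3)*1) = (-80*3)*((2*3)*1) = (-16*15)*(6*1) = -240*6 = -1440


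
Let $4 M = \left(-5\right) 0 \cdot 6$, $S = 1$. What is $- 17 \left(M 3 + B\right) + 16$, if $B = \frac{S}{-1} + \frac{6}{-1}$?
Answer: $135$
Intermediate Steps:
$B = -7$ ($B = 1 \frac{1}{-1} + \frac{6}{-1} = 1 \left(-1\right) + 6 \left(-1\right) = -1 - 6 = -7$)
$M = 0$ ($M = \frac{\left(-5\right) 0 \cdot 6}{4} = \frac{0 \cdot 6}{4} = \frac{1}{4} \cdot 0 = 0$)
$- 17 \left(M 3 + B\right) + 16 = - 17 \left(0 \cdot 3 - 7\right) + 16 = - 17 \left(0 - 7\right) + 16 = \left(-17\right) \left(-7\right) + 16 = 119 + 16 = 135$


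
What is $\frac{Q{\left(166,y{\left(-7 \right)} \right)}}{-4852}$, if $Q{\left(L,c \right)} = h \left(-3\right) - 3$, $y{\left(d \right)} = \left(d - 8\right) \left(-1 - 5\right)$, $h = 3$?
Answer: $\frac{3}{1213} \approx 0.0024732$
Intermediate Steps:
$y{\left(d \right)} = 48 - 6 d$ ($y{\left(d \right)} = \left(-8 + d\right) \left(-6\right) = 48 - 6 d$)
$Q{\left(L,c \right)} = -12$ ($Q{\left(L,c \right)} = 3 \left(-3\right) - 3 = -9 - 3 = -12$)
$\frac{Q{\left(166,y{\left(-7 \right)} \right)}}{-4852} = - \frac{12}{-4852} = \left(-12\right) \left(- \frac{1}{4852}\right) = \frac{3}{1213}$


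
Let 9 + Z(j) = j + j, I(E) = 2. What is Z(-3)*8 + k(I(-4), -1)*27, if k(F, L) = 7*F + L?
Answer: 231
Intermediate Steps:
Z(j) = -9 + 2*j (Z(j) = -9 + (j + j) = -9 + 2*j)
k(F, L) = L + 7*F
Z(-3)*8 + k(I(-4), -1)*27 = (-9 + 2*(-3))*8 + (-1 + 7*2)*27 = (-9 - 6)*8 + (-1 + 14)*27 = -15*8 + 13*27 = -120 + 351 = 231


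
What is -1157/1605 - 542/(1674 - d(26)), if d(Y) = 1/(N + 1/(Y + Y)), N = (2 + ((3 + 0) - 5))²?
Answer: -1373282/1301655 ≈ -1.0550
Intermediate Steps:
N = 0 (N = (2 + (3 - 5))² = (2 - 2)² = 0² = 0)
d(Y) = 2*Y (d(Y) = 1/(0 + 1/(Y + Y)) = 1/(0 + 1/(2*Y)) = 1/(1/(2*Y)) = 2*Y)
-1157/1605 - 542/(1674 - d(26)) = -1157/1605 - 542/(1674 - 2*26) = -1157*1/1605 - 542/(1674 - 1*52) = -1157/1605 - 542/(1674 - 52) = -1157/1605 - 542/1622 = -1157/1605 - 542*1/1622 = -1157/1605 - 271/811 = -1373282/1301655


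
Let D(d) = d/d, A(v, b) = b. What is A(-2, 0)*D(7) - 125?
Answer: -125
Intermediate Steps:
D(d) = 1
A(-2, 0)*D(7) - 125 = 0*1 - 125 = 0 - 125 = -125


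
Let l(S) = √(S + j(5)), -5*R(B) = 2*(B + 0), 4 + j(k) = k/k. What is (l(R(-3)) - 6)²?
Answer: 171/5 - 36*I*√5/5 ≈ 34.2 - 16.1*I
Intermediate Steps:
j(k) = -3 (j(k) = -4 + k/k = -4 + 1 = -3)
R(B) = -2*B/5 (R(B) = -2*(B + 0)/5 = -2*B/5)
l(S) = √(-3 + S) (l(S) = √(S - 3) = √(-3 + S))
(l(R(-3)) - 6)² = (√(-3 - ⅖*(-3)) - 6)² = (√(-3 + 6/5) - 6)² = (√(-9/5) - 6)² = (3*I*√5/5 - 6)² = (-6 + 3*I*√5/5)²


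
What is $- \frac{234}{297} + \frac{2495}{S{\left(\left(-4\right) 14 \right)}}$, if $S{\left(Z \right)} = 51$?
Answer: $\frac{9001}{187} \approx 48.134$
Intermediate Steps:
$- \frac{234}{297} + \frac{2495}{S{\left(\left(-4\right) 14 \right)}} = - \frac{234}{297} + \frac{2495}{51} = \left(-234\right) \frac{1}{297} + 2495 \cdot \frac{1}{51} = - \frac{26}{33} + \frac{2495}{51} = \frac{9001}{187}$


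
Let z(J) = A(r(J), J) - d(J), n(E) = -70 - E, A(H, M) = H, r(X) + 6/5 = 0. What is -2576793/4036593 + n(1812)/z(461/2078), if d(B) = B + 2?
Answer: 26279948689537/47837663643 ≈ 549.36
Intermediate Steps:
r(X) = -6/5 (r(X) = -6/5 + 0 = -6/5)
d(B) = 2 + B
z(J) = -16/5 - J (z(J) = -6/5 - (2 + J) = -6/5 + (-2 - J) = -16/5 - J)
-2576793/4036593 + n(1812)/z(461/2078) = -2576793/4036593 + (-70 - 1*1812)/(-16/5 - 461/2078) = -2576793*1/4036593 + (-70 - 1812)/(-16/5 - 461/2078) = -858931/1345531 - 1882/(-16/5 - 1*461/2078) = -858931/1345531 - 1882/(-16/5 - 461/2078) = -858931/1345531 - 1882/(-35553/10390) = -858931/1345531 - 1882*(-10390/35553) = -858931/1345531 + 19553980/35553 = 26279948689537/47837663643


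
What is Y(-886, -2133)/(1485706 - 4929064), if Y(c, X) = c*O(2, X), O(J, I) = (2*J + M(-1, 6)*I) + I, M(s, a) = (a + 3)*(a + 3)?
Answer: -77481586/1721679 ≈ -45.003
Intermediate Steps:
M(s, a) = (3 + a)**2 (M(s, a) = (3 + a)*(3 + a) = (3 + a)**2)
O(J, I) = 2*J + 82*I (O(J, I) = (2*J + (3 + 6)**2*I) + I = (2*J + 9**2*I) + I = (2*J + 81*I) + I = 2*J + 82*I)
Y(c, X) = c*(4 + 82*X) (Y(c, X) = c*(2*2 + 82*X) = c*(4 + 82*X))
Y(-886, -2133)/(1485706 - 4929064) = (2*(-886)*(2 + 41*(-2133)))/(1485706 - 4929064) = (2*(-886)*(2 - 87453))/(-3443358) = (2*(-886)*(-87451))*(-1/3443358) = 154963172*(-1/3443358) = -77481586/1721679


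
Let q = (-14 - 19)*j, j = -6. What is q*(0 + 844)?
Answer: 167112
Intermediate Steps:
q = 198 (q = (-14 - 19)*(-6) = -33*(-6) = 198)
q*(0 + 844) = 198*(0 + 844) = 198*844 = 167112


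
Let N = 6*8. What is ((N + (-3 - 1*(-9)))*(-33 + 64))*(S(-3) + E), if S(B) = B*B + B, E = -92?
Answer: -143964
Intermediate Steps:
S(B) = B + B² (S(B) = B² + B = B + B²)
N = 48
((N + (-3 - 1*(-9)))*(-33 + 64))*(S(-3) + E) = ((48 + (-3 - 1*(-9)))*(-33 + 64))*(-3*(1 - 3) - 92) = ((48 + (-3 + 9))*31)*(-3*(-2) - 92) = ((48 + 6)*31)*(6 - 92) = (54*31)*(-86) = 1674*(-86) = -143964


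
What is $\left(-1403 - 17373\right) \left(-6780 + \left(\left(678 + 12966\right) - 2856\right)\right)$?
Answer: $-75254208$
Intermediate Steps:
$\left(-1403 - 17373\right) \left(-6780 + \left(\left(678 + 12966\right) - 2856\right)\right) = - 18776 \left(-6780 + \left(13644 - 2856\right)\right) = - 18776 \left(-6780 + 10788\right) = \left(-18776\right) 4008 = -75254208$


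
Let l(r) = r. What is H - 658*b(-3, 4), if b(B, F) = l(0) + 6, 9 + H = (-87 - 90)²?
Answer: 27372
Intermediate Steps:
H = 31320 (H = -9 + (-87 - 90)² = -9 + (-177)² = -9 + 31329 = 31320)
b(B, F) = 6 (b(B, F) = 0 + 6 = 6)
H - 658*b(-3, 4) = 31320 - 658*6 = 31320 - 3948 = 27372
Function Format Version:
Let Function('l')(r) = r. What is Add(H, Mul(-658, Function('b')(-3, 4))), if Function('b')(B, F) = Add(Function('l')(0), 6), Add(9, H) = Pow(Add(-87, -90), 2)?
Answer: 27372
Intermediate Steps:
H = 31320 (H = Add(-9, Pow(Add(-87, -90), 2)) = Add(-9, Pow(-177, 2)) = Add(-9, 31329) = 31320)
Function('b')(B, F) = 6 (Function('b')(B, F) = Add(0, 6) = 6)
Add(H, Mul(-658, Function('b')(-3, 4))) = Add(31320, Mul(-658, 6)) = Add(31320, -3948) = 27372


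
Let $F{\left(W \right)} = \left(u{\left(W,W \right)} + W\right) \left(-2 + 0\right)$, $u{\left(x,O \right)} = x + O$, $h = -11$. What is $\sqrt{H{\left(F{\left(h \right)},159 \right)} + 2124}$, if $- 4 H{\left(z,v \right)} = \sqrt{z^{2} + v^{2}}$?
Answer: $\frac{\sqrt{8496 - 3 \sqrt{3293}}}{2} \approx 45.618$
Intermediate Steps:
$u{\left(x,O \right)} = O + x$
$F{\left(W \right)} = - 6 W$ ($F{\left(W \right)} = \left(\left(W + W\right) + W\right) \left(-2 + 0\right) = \left(2 W + W\right) \left(-2\right) = 3 W \left(-2\right) = - 6 W$)
$H{\left(z,v \right)} = - \frac{\sqrt{v^{2} + z^{2}}}{4}$ ($H{\left(z,v \right)} = - \frac{\sqrt{z^{2} + v^{2}}}{4} = - \frac{\sqrt{v^{2} + z^{2}}}{4}$)
$\sqrt{H{\left(F{\left(h \right)},159 \right)} + 2124} = \sqrt{- \frac{\sqrt{159^{2} + \left(\left(-6\right) \left(-11\right)\right)^{2}}}{4} + 2124} = \sqrt{- \frac{\sqrt{25281 + 66^{2}}}{4} + 2124} = \sqrt{- \frac{\sqrt{25281 + 4356}}{4} + 2124} = \sqrt{- \frac{\sqrt{29637}}{4} + 2124} = \sqrt{- \frac{3 \sqrt{3293}}{4} + 2124} = \sqrt{2124 - \frac{3 \sqrt{3293}}{4}}$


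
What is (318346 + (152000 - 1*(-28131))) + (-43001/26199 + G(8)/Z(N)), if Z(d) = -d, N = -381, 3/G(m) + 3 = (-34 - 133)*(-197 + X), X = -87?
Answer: 78657378829334149/157795922025 ≈ 4.9848e+5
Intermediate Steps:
G(m) = 3/47425 (G(m) = 3/(-3 + (-34 - 133)*(-197 - 87)) = 3/(-3 - 167*(-284)) = 3/(-3 + 47428) = 3/47425)
(318346 + (152000 - 1*(-28131))) + (-43001/26199 + G(8)/Z(N)) = (318346 + (152000 - 1*(-28131))) + (-43001/26199 + 3/(47425*((-1*(-381))))) = (318346 + (152000 + 28131)) + (-43001*1/26199 + (3/47425)/381) = (318346 + 180131) + (-43001/26199 + (3/47425)*(1/381)) = 498477 + (-43001/26199 + 1/6022975) = 498477 - 258993921776/157795922025 = 78657378829334149/157795922025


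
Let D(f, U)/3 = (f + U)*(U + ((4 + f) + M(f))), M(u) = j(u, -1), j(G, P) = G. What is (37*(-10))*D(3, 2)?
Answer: -66600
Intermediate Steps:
M(u) = u
D(f, U) = 3*(U + f)*(4 + U + 2*f) (D(f, U) = 3*((f + U)*(U + ((4 + f) + f))) = 3*((U + f)*(U + (4 + 2*f))) = 3*((U + f)*(4 + U + 2*f)) = 3*(U + f)*(4 + U + 2*f))
(37*(-10))*D(3, 2) = (37*(-10))*(3*2² + 6*3² + 12*2 + 12*3 + 9*2*3) = -370*(3*4 + 6*9 + 24 + 36 + 54) = -370*(12 + 54 + 24 + 36 + 54) = -370*180 = -66600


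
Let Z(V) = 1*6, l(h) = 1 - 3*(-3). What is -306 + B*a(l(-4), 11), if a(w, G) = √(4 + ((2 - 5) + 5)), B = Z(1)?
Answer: -306 + 6*√6 ≈ -291.30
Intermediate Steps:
l(h) = 10 (l(h) = 1 + 9 = 10)
Z(V) = 6
B = 6
a(w, G) = √6 (a(w, G) = √(4 + (-3 + 5)) = √(4 + 2) = √6)
-306 + B*a(l(-4), 11) = -306 + 6*√6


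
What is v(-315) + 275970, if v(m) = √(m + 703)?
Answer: 275970 + 2*√97 ≈ 2.7599e+5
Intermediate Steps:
v(m) = √(703 + m)
v(-315) + 275970 = √(703 - 315) + 275970 = √388 + 275970 = 2*√97 + 275970 = 275970 + 2*√97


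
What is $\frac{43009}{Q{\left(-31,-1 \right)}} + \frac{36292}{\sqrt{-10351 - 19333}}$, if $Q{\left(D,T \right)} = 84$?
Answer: $\frac{43009}{84} - \frac{18146 i \sqrt{7421}}{7421} \approx 512.01 - 210.64 i$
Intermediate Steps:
$\frac{43009}{Q{\left(-31,-1 \right)}} + \frac{36292}{\sqrt{-10351 - 19333}} = \frac{43009}{84} + \frac{36292}{\sqrt{-10351 - 19333}} = 43009 \cdot \frac{1}{84} + \frac{36292}{\sqrt{-29684}} = \frac{43009}{84} + \frac{36292}{2 i \sqrt{7421}} = \frac{43009}{84} + 36292 \left(- \frac{i \sqrt{7421}}{14842}\right) = \frac{43009}{84} - \frac{18146 i \sqrt{7421}}{7421}$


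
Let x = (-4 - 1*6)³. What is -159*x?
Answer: 159000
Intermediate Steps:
x = -1000 (x = (-4 - 6)³ = (-10)³ = -1000)
-159*x = -159*(-1000) = 159000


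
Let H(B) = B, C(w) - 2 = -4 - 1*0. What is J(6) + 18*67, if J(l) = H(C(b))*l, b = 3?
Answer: 1194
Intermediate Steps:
C(w) = -2 (C(w) = 2 + (-4 - 1*0) = 2 + (-4 + 0) = 2 - 4 = -2)
J(l) = -2*l
J(6) + 18*67 = -2*6 + 18*67 = -12 + 1206 = 1194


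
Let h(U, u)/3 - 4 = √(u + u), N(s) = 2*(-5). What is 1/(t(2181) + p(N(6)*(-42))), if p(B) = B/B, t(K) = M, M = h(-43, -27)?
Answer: 13/655 - 9*I*√6/655 ≈ 0.019847 - 0.033657*I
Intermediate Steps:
N(s) = -10
h(U, u) = 12 + 3*√2*√u (h(U, u) = 12 + 3*√(u + u) = 12 + 3*√(2*u) = 12 + 3*(√2*√u) = 12 + 3*√2*√u)
M = 12 + 9*I*√6 (M = 12 + 3*√2*√(-27) = 12 + 3*√2*(3*I*√3) = 12 + 9*I*√6 ≈ 12.0 + 22.045*I)
t(K) = 12 + 9*I*√6
p(B) = 1
1/(t(2181) + p(N(6)*(-42))) = 1/((12 + 9*I*√6) + 1) = 1/(13 + 9*I*√6)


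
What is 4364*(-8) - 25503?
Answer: -60415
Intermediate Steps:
4364*(-8) - 25503 = -34912 - 25503 = -60415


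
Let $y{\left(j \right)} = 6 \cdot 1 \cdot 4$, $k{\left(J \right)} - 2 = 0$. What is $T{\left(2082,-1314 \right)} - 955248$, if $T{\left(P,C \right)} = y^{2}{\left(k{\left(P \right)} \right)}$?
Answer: $-954672$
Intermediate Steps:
$k{\left(J \right)} = 2$ ($k{\left(J \right)} = 2 + 0 = 2$)
$y{\left(j \right)} = 24$ ($y{\left(j \right)} = 6 \cdot 4 = 24$)
$T{\left(P,C \right)} = 576$ ($T{\left(P,C \right)} = 24^{2} = 576$)
$T{\left(2082,-1314 \right)} - 955248 = 576 - 955248 = -954672$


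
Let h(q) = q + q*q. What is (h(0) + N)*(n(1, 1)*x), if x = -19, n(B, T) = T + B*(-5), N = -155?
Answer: -11780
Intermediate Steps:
n(B, T) = T - 5*B
h(q) = q + q²
(h(0) + N)*(n(1, 1)*x) = (0*(1 + 0) - 155)*((1 - 5*1)*(-19)) = (0*1 - 155)*((1 - 5)*(-19)) = (0 - 155)*(-4*(-19)) = -155*76 = -11780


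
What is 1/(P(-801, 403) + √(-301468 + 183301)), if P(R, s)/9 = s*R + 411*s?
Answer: -471510/666965079689 - I*√118167/2000895239067 ≈ -7.0695e-7 - 1.718e-10*I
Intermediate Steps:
P(R, s) = 3699*s + 9*R*s (P(R, s) = 9*(s*R + 411*s) = 9*(R*s + 411*s) = 9*(411*s + R*s) = 3699*s + 9*R*s)
1/(P(-801, 403) + √(-301468 + 183301)) = 1/(9*403*(411 - 801) + √(-301468 + 183301)) = 1/(9*403*(-390) + √(-118167)) = 1/(-1414530 + I*√118167)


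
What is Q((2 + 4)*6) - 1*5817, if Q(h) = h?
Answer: -5781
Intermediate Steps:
Q((2 + 4)*6) - 1*5817 = (2 + 4)*6 - 1*5817 = 6*6 - 5817 = 36 - 5817 = -5781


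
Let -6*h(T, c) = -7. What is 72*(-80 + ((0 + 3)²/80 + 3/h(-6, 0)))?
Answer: -389673/70 ≈ -5566.8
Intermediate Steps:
h(T, c) = 7/6 (h(T, c) = -⅙*(-7) = 7/6)
72*(-80 + ((0 + 3)²/80 + 3/h(-6, 0))) = 72*(-80 + ((0 + 3)²/80 + 3/(7/6))) = 72*(-80 + (3²*(1/80) + 3*(6/7))) = 72*(-80 + (9*(1/80) + 18/7)) = 72*(-80 + (9/80 + 18/7)) = 72*(-80 + 1503/560) = 72*(-43297/560) = -389673/70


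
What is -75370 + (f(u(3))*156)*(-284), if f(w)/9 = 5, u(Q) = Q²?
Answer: -2069050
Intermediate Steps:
f(w) = 45 (f(w) = 9*5 = 45)
-75370 + (f(u(3))*156)*(-284) = -75370 + (45*156)*(-284) = -75370 + 7020*(-284) = -75370 - 1993680 = -2069050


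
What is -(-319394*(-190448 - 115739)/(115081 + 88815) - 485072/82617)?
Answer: -577098000621701/1203233988 ≈ -4.7962e+5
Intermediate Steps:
-(-319394*(-190448 - 115739)/(115081 + 88815) - 485072/82617) = -(-319394/(203896/(-306187)) - 485072*1/82617) = -(-319394/(203896*(-1/306187)) - 485072/82617) = -(-319394/(-29128/43741) - 485072/82617) = -(-319394*(-43741/29128) - 485072/82617) = -(6985306477/14564 - 485072/82617) = -1*577098000621701/1203233988 = -577098000621701/1203233988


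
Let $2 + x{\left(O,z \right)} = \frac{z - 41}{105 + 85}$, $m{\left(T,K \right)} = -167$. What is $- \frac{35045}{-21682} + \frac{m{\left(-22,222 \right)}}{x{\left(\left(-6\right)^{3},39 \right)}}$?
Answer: $\frac{350678525}{4141262} \approx 84.679$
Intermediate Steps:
$x{\left(O,z \right)} = - \frac{421}{190} + \frac{z}{190}$ ($x{\left(O,z \right)} = -2 + \frac{z - 41}{105 + 85} = -2 + \frac{-41 + z}{190} = -2 + \left(-41 + z\right) \frac{1}{190} = -2 + \left(- \frac{41}{190} + \frac{z}{190}\right) = - \frac{421}{190} + \frac{z}{190}$)
$- \frac{35045}{-21682} + \frac{m{\left(-22,222 \right)}}{x{\left(\left(-6\right)^{3},39 \right)}} = - \frac{35045}{-21682} - \frac{167}{- \frac{421}{190} + \frac{1}{190} \cdot 39} = \left(-35045\right) \left(- \frac{1}{21682}\right) - \frac{167}{- \frac{421}{190} + \frac{39}{190}} = \frac{35045}{21682} - \frac{167}{- \frac{191}{95}} = \frac{35045}{21682} - - \frac{15865}{191} = \frac{35045}{21682} + \frac{15865}{191} = \frac{350678525}{4141262}$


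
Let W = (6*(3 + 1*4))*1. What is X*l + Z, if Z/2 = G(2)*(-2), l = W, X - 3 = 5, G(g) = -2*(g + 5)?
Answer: 392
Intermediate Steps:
G(g) = -10 - 2*g (G(g) = -2*(5 + g) = -10 - 2*g)
X = 8 (X = 3 + 5 = 8)
W = 42 (W = (6*(3 + 4))*1 = (6*7)*1 = 42*1 = 42)
l = 42
Z = 56 (Z = 2*((-10 - 2*2)*(-2)) = 2*((-10 - 4)*(-2)) = 2*(-14*(-2)) = 2*28 = 56)
X*l + Z = 8*42 + 56 = 336 + 56 = 392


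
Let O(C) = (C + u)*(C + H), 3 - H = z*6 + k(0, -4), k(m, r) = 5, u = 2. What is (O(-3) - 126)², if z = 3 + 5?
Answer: 5329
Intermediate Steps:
z = 8
H = -50 (H = 3 - (8*6 + 5) = 3 - (48 + 5) = 3 - 1*53 = 3 - 53 = -50)
O(C) = (-50 + C)*(2 + C) (O(C) = (C + 2)*(C - 50) = (2 + C)*(-50 + C) = (-50 + C)*(2 + C))
(O(-3) - 126)² = ((-100 + (-3)² - 48*(-3)) - 126)² = ((-100 + 9 + 144) - 126)² = (53 - 126)² = (-73)² = 5329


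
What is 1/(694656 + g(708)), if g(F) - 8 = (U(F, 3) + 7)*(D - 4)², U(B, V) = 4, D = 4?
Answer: 1/694664 ≈ 1.4395e-6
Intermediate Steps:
g(F) = 8 (g(F) = 8 + (4 + 7)*(4 - 4)² = 8 + 11*0² = 8 + 11*0 = 8 + 0 = 8)
1/(694656 + g(708)) = 1/(694656 + 8) = 1/694664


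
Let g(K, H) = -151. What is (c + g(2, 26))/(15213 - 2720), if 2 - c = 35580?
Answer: -35729/12493 ≈ -2.8599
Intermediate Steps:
c = -35578 (c = 2 - 1*35580 = 2 - 35580 = -35578)
(c + g(2, 26))/(15213 - 2720) = (-35578 - 151)/(15213 - 2720) = -35729/12493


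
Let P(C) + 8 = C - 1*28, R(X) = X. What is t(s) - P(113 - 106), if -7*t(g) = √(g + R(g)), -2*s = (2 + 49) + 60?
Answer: 29 - I*√111/7 ≈ 29.0 - 1.5051*I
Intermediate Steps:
P(C) = -36 + C (P(C) = -8 + (C - 1*28) = -8 + (C - 28) = -8 + (-28 + C) = -36 + C)
s = -111/2 (s = -((2 + 49) + 60)/2 = -(51 + 60)/2 = -½*111 = -111/2 ≈ -55.500)
t(g) = -√2*√g/7 (t(g) = -√(g + g)/7 = -√2*√g/7)
t(s) - P(113 - 106) = -√2*√(-111/2)/7 - (-36 + (113 - 106)) = -√2*I*√222/2/7 - (-36 + 7) = -I*√111/7 - 1*(-29) = -I*√111/7 + 29 = 29 - I*√111/7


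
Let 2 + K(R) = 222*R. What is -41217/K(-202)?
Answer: 41217/44846 ≈ 0.91908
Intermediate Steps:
K(R) = -2 + 222*R
-41217/K(-202) = -41217/(-2 + 222*(-202)) = -41217/(-2 - 44844) = -41217/(-44846) = -41217*(-1/44846) = 41217/44846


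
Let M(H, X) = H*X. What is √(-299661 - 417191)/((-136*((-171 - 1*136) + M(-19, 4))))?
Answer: I*√179213/26044 ≈ 0.016255*I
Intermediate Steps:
√(-299661 - 417191)/((-136*((-171 - 1*136) + M(-19, 4)))) = √(-299661 - 417191)/((-136*((-171 - 1*136) - 19*4))) = √(-716852)/((-136*((-171 - 136) - 76))) = (2*I*√179213)/((-136*(-307 - 76))) = (2*I*√179213)/((-136*(-383))) = (2*I*√179213)/52088 = (2*I*√179213)*(1/52088) = I*√179213/26044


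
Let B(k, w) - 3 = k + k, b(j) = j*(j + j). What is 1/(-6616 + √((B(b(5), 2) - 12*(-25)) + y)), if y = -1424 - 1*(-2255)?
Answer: -3308/21885111 - √1234/43770222 ≈ -0.00015196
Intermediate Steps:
b(j) = 2*j² (b(j) = j*(2*j) = 2*j²)
B(k, w) = 3 + 2*k (B(k, w) = 3 + (k + k) = 3 + 2*k)
y = 831 (y = -1424 + 2255 = 831)
1/(-6616 + √((B(b(5), 2) - 12*(-25)) + y)) = 1/(-6616 + √(((3 + 2*(2*5²)) - 12*(-25)) + 831)) = 1/(-6616 + √(((3 + 2*(2*25)) + 300) + 831)) = 1/(-6616 + √(((3 + 2*50) + 300) + 831)) = 1/(-6616 + √(((3 + 100) + 300) + 831)) = 1/(-6616 + √((103 + 300) + 831)) = 1/(-6616 + √(403 + 831)) = 1/(-6616 + √1234)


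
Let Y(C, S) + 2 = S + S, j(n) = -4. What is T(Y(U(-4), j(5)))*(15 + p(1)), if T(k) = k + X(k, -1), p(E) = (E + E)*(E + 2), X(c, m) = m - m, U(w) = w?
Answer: -210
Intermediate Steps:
X(c, m) = 0
p(E) = 2*E*(2 + E) (p(E) = (2*E)*(2 + E) = 2*E*(2 + E))
Y(C, S) = -2 + 2*S (Y(C, S) = -2 + (S + S) = -2 + 2*S)
T(k) = k (T(k) = k + 0 = k)
T(Y(U(-4), j(5)))*(15 + p(1)) = (-2 + 2*(-4))*(15 + 2*1*(2 + 1)) = (-2 - 8)*(15 + 2*1*3) = -10*(15 + 6) = -10*21 = -210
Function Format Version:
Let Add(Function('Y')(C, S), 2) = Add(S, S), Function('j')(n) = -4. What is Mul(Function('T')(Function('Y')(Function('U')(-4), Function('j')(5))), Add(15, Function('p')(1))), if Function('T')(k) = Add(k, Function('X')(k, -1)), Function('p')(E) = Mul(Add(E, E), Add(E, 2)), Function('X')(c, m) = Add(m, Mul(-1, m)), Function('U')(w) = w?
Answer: -210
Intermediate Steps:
Function('X')(c, m) = 0
Function('p')(E) = Mul(2, E, Add(2, E)) (Function('p')(E) = Mul(Mul(2, E), Add(2, E)) = Mul(2, E, Add(2, E)))
Function('Y')(C, S) = Add(-2, Mul(2, S)) (Function('Y')(C, S) = Add(-2, Add(S, S)) = Add(-2, Mul(2, S)))
Function('T')(k) = k (Function('T')(k) = Add(k, 0) = k)
Mul(Function('T')(Function('Y')(Function('U')(-4), Function('j')(5))), Add(15, Function('p')(1))) = Mul(Add(-2, Mul(2, -4)), Add(15, Mul(2, 1, Add(2, 1)))) = Mul(Add(-2, -8), Add(15, Mul(2, 1, 3))) = Mul(-10, Add(15, 6)) = Mul(-10, 21) = -210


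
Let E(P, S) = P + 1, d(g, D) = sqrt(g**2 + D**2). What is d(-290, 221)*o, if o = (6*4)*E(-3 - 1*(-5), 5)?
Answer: 72*sqrt(132941) ≈ 26252.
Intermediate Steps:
d(g, D) = sqrt(D**2 + g**2)
E(P, S) = 1 + P
o = 72 (o = (6*4)*(1 + (-3 - 1*(-5))) = 24*(1 + (-3 + 5)) = 24*(1 + 2) = 24*3 = 72)
d(-290, 221)*o = sqrt(221**2 + (-290)**2)*72 = sqrt(48841 + 84100)*72 = sqrt(132941)*72 = 72*sqrt(132941)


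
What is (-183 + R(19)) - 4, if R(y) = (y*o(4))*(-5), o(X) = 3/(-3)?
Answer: -92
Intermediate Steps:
o(X) = -1 (o(X) = 3*(-1/3) = -1)
R(y) = 5*y (R(y) = (y*(-1))*(-5) = -y*(-5) = 5*y)
(-183 + R(19)) - 4 = (-183 + 5*19) - 4 = (-183 + 95) - 4 = -88 - 4 = -92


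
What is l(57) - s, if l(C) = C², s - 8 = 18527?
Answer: -15286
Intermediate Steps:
s = 18535 (s = 8 + 18527 = 18535)
l(57) - s = 57² - 1*18535 = 3249 - 18535 = -15286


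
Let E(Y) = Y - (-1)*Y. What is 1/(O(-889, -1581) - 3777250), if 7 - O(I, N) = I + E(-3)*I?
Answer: -1/3781688 ≈ -2.6443e-7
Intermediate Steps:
E(Y) = 2*Y (E(Y) = Y + Y = 2*Y)
O(I, N) = 7 + 5*I (O(I, N) = 7 - (I + (2*(-3))*I) = 7 - (I - 6*I) = 7 - (-5)*I = 7 + 5*I)
1/(O(-889, -1581) - 3777250) = 1/((7 + 5*(-889)) - 3777250) = 1/((7 - 4445) - 3777250) = 1/(-4438 - 3777250) = 1/(-3781688) = -1/3781688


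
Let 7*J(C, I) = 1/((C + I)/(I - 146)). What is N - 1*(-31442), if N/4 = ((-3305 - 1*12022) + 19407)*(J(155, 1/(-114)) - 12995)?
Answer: -26226875552714/123683 ≈ -2.1205e+8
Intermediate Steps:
J(C, I) = (-146 + I)/(7*(C + I)) (J(C, I) = 1/(7*(((C + I)/(I - 146)))) = 1/(7*(((C + I)/(-146 + I)))) = ((-146 + I)/(C + I))/7 = (-146 + I)/(7*(C + I)))
N = -26230764393600/123683 (N = 4*(((-3305 - 1*12022) + 19407)*((-146 + 1/(-114))/(7*(155 + 1/(-114))) - 12995)) = 4*(((-3305 - 12022) + 19407)*((-146 - 1/114)/(7*(155 - 1/114)) - 12995)) = 4*((-15327 + 19407)*((⅐)*(-16645/114)/(17669/114) - 12995)) = 4*(4080*((⅐)*(114/17669)*(-16645/114) - 12995)) = 4*(4080*(-16645/123683 - 12995)) = 4*(4080*(-1607277230/123683)) = 4*(-6557691098400/123683) = -26230764393600/123683 ≈ -2.1208e+8)
N - 1*(-31442) = -26230764393600/123683 - 1*(-31442) = -26230764393600/123683 + 31442 = -26226875552714/123683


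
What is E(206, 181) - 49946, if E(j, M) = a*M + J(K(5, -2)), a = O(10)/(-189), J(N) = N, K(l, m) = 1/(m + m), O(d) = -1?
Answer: -37758641/756 ≈ -49945.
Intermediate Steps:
K(l, m) = 1/(2*m)
a = 1/189 (a = -1/(-189) = -1*(-1/189) = 1/189 ≈ 0.0052910)
E(j, M) = -1/4 + M/189 (E(j, M) = M/189 + (1/2)/(-2) = M/189 + (1/2)*(-1/2) = M/189 - 1/4 = -1/4 + M/189)
E(206, 181) - 49946 = (-1/4 + (1/189)*181) - 49946 = (-1/4 + 181/189) - 49946 = 535/756 - 49946 = -37758641/756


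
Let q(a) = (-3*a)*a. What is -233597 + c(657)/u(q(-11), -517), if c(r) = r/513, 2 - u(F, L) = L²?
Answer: -3558934156396/15235359 ≈ -2.3360e+5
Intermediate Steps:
q(a) = -3*a²
u(F, L) = 2 - L²
c(r) = r/513 (c(r) = r*(1/513) = r/513)
-233597 + c(657)/u(q(-11), -517) = -233597 + ((1/513)*657)/(2 - 1*(-517)²) = -233597 + 73/(57*(2 - 1*267289)) = -233597 + 73/(57*(2 - 267289)) = -233597 + (73/57)/(-267287) = -233597 + (73/57)*(-1/267287) = -233597 - 73/15235359 = -3558934156396/15235359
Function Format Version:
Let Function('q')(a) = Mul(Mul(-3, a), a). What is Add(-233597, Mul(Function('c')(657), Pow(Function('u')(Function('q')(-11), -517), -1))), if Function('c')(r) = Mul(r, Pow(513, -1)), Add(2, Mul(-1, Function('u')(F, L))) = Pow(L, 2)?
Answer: Rational(-3558934156396, 15235359) ≈ -2.3360e+5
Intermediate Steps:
Function('q')(a) = Mul(-3, Pow(a, 2))
Function('u')(F, L) = Add(2, Mul(-1, Pow(L, 2)))
Function('c')(r) = Mul(Rational(1, 513), r) (Function('c')(r) = Mul(r, Rational(1, 513)) = Mul(Rational(1, 513), r))
Add(-233597, Mul(Function('c')(657), Pow(Function('u')(Function('q')(-11), -517), -1))) = Add(-233597, Mul(Mul(Rational(1, 513), 657), Pow(Add(2, Mul(-1, Pow(-517, 2))), -1))) = Add(-233597, Mul(Rational(73, 57), Pow(Add(2, Mul(-1, 267289)), -1))) = Add(-233597, Mul(Rational(73, 57), Pow(Add(2, -267289), -1))) = Add(-233597, Mul(Rational(73, 57), Pow(-267287, -1))) = Add(-233597, Mul(Rational(73, 57), Rational(-1, 267287))) = Add(-233597, Rational(-73, 15235359)) = Rational(-3558934156396, 15235359)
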